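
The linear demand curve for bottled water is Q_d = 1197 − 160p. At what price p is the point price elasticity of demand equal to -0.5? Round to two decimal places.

Ed = −160p/(1197 − 160p). Set this equal to -0.5:
160p = 0.5·(1197 − 160p) ⇒ 160p(1 + 0.5) = 0.5·1197
p = 0.5·1197 / (160·1.5) = 2.4937…

2.49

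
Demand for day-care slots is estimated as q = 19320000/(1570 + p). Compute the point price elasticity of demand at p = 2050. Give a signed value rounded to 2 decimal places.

dq/dp = −19320000/(1570 + p)² = -1.47431. At p = 2050, q = 5337.02.
Ed = (dq/dp)·(p/q) = (-1.47431) × (2050/5337.02) = -0.5662…

-0.57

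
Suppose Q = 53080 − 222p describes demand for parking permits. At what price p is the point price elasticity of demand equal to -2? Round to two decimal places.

Ed = −222p/(53080 − 222p). Set this equal to -2:
222p = 2·(53080 − 222p) ⇒ 222p(1 + 2) = 2·53080
p = 2·53080 / (222·3) = 159.3993…

159.40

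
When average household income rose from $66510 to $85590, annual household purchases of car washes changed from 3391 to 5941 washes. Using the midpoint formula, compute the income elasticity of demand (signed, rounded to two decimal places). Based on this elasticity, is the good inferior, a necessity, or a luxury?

2.18; luxury

%ΔQ = (5941 − 3391)/[( 3391 + 5941)/2] = 2550/4666 = 0.546506…
%ΔIncome = (85590 − 66510)/[( 66510 + 85590)/2] = 19080/76050 = 0.250887…
E_income = (2550/4666) / (19080/76050) = 2.1782…
E_income > 1 ⇒ normal good, luxury.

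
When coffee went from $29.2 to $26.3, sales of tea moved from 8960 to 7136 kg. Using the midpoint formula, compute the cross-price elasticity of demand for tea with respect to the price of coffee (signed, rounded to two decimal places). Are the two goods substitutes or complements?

%ΔQ_{tea} = (7136 − 8960)/avg = -1824/8048 = -0.226640…
%ΔP_{coffee} = (26.3 − 29.2)/avg = -2.9/27.75 = -0.104504…
E_cross = (-1824/8048) / (-2.9/27.75) = 2.1687…
E_cross > 0 ⇒ the goods are substitutes.

2.17; substitutes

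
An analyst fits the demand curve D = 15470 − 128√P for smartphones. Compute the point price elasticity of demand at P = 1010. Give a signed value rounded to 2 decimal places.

-0.18

dD/dP = −128/(2√P) = -2.01381. At P = 1010, D = 11402.1.
Ed = (dD/dP)·(P/D) = (-2.01381) × (1010/11402.1) = -0.1783…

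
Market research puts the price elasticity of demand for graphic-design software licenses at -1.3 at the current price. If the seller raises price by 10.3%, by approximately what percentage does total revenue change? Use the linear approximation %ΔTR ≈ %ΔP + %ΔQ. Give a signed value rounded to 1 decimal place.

-3.1%

%ΔQ ≈ Ed × %ΔP = (-1.3) × (+10.3%) = -13.3900%
%ΔTR ≈ %ΔP + %ΔQ = (+10.3%) + (-13.3900%) = -3.0900%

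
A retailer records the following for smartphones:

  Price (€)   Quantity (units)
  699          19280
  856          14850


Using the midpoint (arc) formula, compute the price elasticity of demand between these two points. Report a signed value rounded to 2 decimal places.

%ΔQ = (14850 − 19280) / [(19280 + 14850)/2] = -4430/17065 = -0.259595…
%ΔP = (856 − 699) / [(699 + 856)/2] = 157/777.5 = 0.201929…
Arc Ed = %ΔQ / %ΔP = (-4430/17065) / (157/777.5) = -1.2855…

-1.29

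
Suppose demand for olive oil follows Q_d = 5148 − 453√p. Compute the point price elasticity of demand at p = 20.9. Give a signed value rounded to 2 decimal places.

-0.34

dQ_d/dp = −453/(2√p) = -49.5445. At p = 20.9, Q_d = 3077.04.
Ed = (dQ_d/dp)·(p/Q_d) = (-49.5445) × (20.9/3077.04) = -0.3365…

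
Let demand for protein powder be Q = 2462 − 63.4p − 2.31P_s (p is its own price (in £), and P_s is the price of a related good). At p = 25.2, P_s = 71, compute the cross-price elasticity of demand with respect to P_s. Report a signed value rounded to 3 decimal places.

-0.234

At the given values, Q = 2462 − 63.4(25.2) − 2.31(71) = 700.31.
∂Q/∂P_s = -2.31.
E = (-2.31) × (71/700.31) = -0.23419…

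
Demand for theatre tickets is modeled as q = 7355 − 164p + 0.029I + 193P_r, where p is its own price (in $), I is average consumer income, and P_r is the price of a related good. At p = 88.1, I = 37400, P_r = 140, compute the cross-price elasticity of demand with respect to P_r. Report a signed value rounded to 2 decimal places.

At the given values, q = 7355 − 164(88.1) + 0.029(37400) + 193(140) = 21011.2.
∂q/∂P_r = 193.
E = (193) × (140/21011.2) = 1.2859…

1.29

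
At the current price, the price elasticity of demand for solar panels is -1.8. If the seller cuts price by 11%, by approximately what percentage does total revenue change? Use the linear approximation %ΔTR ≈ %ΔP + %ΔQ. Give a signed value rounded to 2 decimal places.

+8.80%

%ΔQ ≈ Ed × %ΔP = (-1.8) × (-11%) = +19.8000%
%ΔTR ≈ %ΔP + %ΔQ = (-11%) + (+19.8000%) = +8.8000%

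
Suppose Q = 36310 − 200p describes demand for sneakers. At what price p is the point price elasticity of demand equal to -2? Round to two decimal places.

Ed = −200p/(36310 − 200p). Set this equal to -2:
200p = 2·(36310 − 200p) ⇒ 200p(1 + 2) = 2·36310
p = 2·36310 / (200·3) = 121.0333…

121.03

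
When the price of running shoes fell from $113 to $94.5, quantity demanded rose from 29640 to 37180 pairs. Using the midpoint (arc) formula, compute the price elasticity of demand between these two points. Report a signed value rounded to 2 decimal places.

-1.27

%ΔQ = (37180 − 29640) / [(29640 + 37180)/2] = 7540/33410 = 0.225680…
%ΔP = (94.5 − 113) / [(113 + 94.5)/2] = -18.5/103.75 = -0.178313…
Arc Ed = %ΔQ / %ΔP = (7540/33410) / (-18.5/103.75) = -1.2656…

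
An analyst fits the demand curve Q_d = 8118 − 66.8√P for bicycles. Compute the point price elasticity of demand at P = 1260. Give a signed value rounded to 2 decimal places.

dQ_d/dP = −66.8/(2√P) = -0.940938. At P = 1260, Q_d = 5746.84.
Ed = (dQ_d/dP)·(P/Q_d) = (-0.940938) × (1260/5746.84) = -0.2063…

-0.21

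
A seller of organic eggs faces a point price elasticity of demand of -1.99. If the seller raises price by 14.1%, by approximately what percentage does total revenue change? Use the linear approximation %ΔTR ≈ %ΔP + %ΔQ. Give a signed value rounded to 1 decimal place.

-14.0%

%ΔQ ≈ Ed × %ΔP = (-1.99) × (+14.1%) = -28.0590%
%ΔTR ≈ %ΔP + %ΔQ = (+14.1%) + (-28.0590%) = -13.9590%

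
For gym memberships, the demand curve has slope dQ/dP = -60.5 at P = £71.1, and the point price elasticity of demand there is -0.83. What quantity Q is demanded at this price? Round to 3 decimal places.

5182.590

Ed = (dQ/dP)·(P/Q) ⇒ Q = (dQ/dP)·P/Ed = (-60.5)·71.1/(-0.83) = 5182.59036…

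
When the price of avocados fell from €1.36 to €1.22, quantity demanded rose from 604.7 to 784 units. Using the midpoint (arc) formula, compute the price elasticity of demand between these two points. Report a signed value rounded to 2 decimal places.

%ΔQ = (784 − 604.7) / [(604.7 + 784)/2] = 179.3/694.35 = 0.258227…
%ΔP = (1.22 − 1.36) / [(1.36 + 1.22)/2] = -0.14/1.29 = -0.108527…
Arc Ed = %ΔQ / %ΔP = (179.3/694.35) / (-0.14/1.29) = -2.3793…

-2.38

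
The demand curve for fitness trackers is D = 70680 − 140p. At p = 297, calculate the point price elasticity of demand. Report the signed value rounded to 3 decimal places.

dD/dp = −140. At p = 297, D = 70680 − 140(297) = 29100.
Ed = (dD/dp)·(p/D) = −140 × (297/29100) = -1.42886…

-1.429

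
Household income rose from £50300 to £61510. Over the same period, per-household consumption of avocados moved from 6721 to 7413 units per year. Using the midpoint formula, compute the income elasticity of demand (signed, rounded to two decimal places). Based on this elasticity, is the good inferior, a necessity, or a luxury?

0.49; necessity

%ΔQ = (7413 − 6721)/[( 6721 + 7413)/2] = 692/7067 = 0.097919…
%ΔIncome = (61510 − 50300)/[( 50300 + 61510)/2] = 11210/55905 = 0.200518…
E_income = (692/7067) / (11210/55905) = 0.4883…
0 < E_income < 1 ⇒ normal good, necessity.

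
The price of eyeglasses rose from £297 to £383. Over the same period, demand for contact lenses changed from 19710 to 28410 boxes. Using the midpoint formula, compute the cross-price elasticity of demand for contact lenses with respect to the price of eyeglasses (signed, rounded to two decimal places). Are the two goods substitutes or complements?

%ΔQ_{contact lenses} = (28410 − 19710)/avg = 8700/24060 = 0.361596…
%ΔP_{eyeglasses} = (383 − 297)/avg = 86/340 = 0.252941…
E_cross = (8700/24060) / (86/340) = 1.4295…
E_cross > 0 ⇒ the goods are substitutes.

1.43; substitutes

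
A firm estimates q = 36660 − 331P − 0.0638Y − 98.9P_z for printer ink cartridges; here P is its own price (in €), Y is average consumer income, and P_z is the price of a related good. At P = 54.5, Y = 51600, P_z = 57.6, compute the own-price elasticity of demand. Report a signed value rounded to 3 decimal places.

At the given values, q = 36660 − 331(54.5) − 0.0638(51600) − 98.9(57.6) = 9631.78.
∂q/∂P = −331.
E = (-331) × (54.5/9631.78) = -1.87291…

-1.873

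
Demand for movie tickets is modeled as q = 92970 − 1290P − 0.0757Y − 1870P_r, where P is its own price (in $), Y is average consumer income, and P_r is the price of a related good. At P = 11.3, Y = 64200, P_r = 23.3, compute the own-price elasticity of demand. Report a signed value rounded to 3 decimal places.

-0.487

At the given values, q = 92970 − 1290(11.3) − 0.0757(64200) − 1870(23.3) = 29962.06.
∂q/∂P = −1290.
E = (-1290) × (11.3/29962.06) = -0.48651…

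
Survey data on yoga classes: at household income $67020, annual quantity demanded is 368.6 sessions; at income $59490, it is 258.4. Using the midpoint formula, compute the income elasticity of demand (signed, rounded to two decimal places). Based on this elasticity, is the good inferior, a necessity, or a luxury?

%ΔQ = (258.4 − 368.6)/[( 368.6 + 258.4)/2] = -110.2/313.5 = -0.351515…
%ΔIncome = (59490 − 67020)/[( 67020 + 59490)/2] = -7530/63255 = -0.119041…
E_income = (-110.2/313.5) / (-7530/63255) = 2.9528…
E_income > 1 ⇒ normal good, luxury.

2.95; luxury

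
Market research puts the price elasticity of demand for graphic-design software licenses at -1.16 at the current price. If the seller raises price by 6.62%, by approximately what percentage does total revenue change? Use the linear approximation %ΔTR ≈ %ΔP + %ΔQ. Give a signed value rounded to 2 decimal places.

-1.06%

%ΔQ ≈ Ed × %ΔP = (-1.16) × (+6.62%) = -7.6792%
%ΔTR ≈ %ΔP + %ΔQ = (+6.62%) + (-7.6792%) = -1.0592%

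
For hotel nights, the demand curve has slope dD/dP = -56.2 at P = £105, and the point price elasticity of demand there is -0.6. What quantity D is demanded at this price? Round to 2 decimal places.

9835.00

Ed = (dD/dP)·(P/D) ⇒ D = (dD/dP)·P/Ed = (-56.2)·105/(-0.6) = 9835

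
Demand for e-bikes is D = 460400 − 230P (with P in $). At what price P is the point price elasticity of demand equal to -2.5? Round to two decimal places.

Ed = −230P/(460400 − 230P). Set this equal to -2.5:
230P = 2.5·(460400 − 230P) ⇒ 230P(1 + 2.5) = 2.5·460400
P = 2.5·460400 / (230·3.5) = 1429.8136…

1429.81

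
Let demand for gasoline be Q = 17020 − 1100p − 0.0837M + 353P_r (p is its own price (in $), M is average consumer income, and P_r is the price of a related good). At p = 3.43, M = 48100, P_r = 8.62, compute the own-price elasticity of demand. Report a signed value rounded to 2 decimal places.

-0.31

At the given values, Q = 17020 − 1100(3.43) − 0.0837(48100) + 353(8.62) = 12263.89.
∂Q/∂p = −1100.
E = (-1100) × (3.43/12263.89) = -0.3076…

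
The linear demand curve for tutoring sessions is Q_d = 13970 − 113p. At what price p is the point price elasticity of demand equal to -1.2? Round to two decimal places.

Ed = −113p/(13970 − 113p). Set this equal to -1.2:
113p = 1.2·(13970 − 113p) ⇒ 113p(1 + 1.2) = 1.2·13970
p = 1.2·13970 / (113·2.2) = 67.4336…

67.43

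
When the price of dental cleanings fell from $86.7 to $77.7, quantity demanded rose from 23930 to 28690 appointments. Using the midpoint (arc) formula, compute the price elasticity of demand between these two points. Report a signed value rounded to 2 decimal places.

-1.65

%ΔQ = (28690 − 23930) / [(23930 + 28690)/2] = 4760/26310 = 0.180919…
%ΔP = (77.7 − 86.7) / [(86.7 + 77.7)/2] = -9/82.2 = -0.109489…
Arc Ed = %ΔQ / %ΔP = (4760/26310) / (-9/82.2) = -1.6524…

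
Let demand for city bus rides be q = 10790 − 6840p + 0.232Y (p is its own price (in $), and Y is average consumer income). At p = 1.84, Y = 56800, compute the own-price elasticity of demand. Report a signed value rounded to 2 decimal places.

At the given values, q = 10790 − 6840(1.84) + 0.232(56800) = 11382.
∂q/∂p = −6840.
E = (-6840) × (1.84/11382) = -1.1057…

-1.11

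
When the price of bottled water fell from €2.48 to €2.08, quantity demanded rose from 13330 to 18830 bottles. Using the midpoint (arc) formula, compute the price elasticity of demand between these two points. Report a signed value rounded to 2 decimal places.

-1.95

%ΔQ = (18830 − 13330) / [(13330 + 18830)/2] = 5500/16080 = 0.342039…
%ΔP = (2.08 − 2.48) / [(2.48 + 2.08)/2] = -0.4/2.28 = -0.175438…
Arc Ed = %ΔQ / %ΔP = (5500/16080) / (-0.4/2.28) = -1.9496…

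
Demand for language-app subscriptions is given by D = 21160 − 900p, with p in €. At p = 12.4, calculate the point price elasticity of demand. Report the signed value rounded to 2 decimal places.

-1.12

dD/dp = −900. At p = 12.4, D = 21160 − 900(12.4) = 10000.
Ed = (dD/dp)·(p/D) = −900 × (12.4/10000) = -1.116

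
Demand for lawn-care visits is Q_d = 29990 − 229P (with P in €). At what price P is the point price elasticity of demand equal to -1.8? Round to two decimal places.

84.19

Ed = −229P/(29990 − 229P). Set this equal to -1.8:
229P = 1.8·(29990 − 229P) ⇒ 229P(1 + 1.8) = 1.8·29990
P = 1.8·29990 / (229·2.8) = 84.1890…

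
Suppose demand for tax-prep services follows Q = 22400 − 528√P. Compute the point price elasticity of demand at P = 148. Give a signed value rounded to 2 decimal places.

-0.20

dQ/dP = −528/(2√P) = -21.7007. At P = 148, Q = 15976.6.
Ed = (dQ/dP)·(P/Q) = (-21.7007) × (148/15976.6) = -0.2010…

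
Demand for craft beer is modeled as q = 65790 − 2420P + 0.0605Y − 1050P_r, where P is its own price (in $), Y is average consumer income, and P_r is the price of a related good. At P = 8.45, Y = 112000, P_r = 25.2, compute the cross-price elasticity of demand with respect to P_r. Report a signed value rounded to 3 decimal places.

At the given values, q = 65790 − 2420(8.45) + 0.0605(112000) − 1050(25.2) = 25657.
∂q/∂P_r = -1050.
E = (-1050) × (25.2/25657) = -1.03129…

-1.031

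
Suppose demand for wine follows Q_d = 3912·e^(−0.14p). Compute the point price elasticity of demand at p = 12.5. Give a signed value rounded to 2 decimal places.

-1.75

dQ_d/dp = −0.14·Q_d = -95.1725. At p = 12.5, Q_d = 679.804.
Ed = (dQ_d/dp)·(p/Q_d) = (-95.1725) × (12.5/679.804) = -1.75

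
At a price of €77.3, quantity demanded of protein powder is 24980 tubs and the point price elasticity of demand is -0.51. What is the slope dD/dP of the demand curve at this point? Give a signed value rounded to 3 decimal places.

Ed = (dD/dP)·(P/D) ⇒ dD/dP = Ed·D/P = (-0.51)·24980/77.3 = -164.80983…

-164.810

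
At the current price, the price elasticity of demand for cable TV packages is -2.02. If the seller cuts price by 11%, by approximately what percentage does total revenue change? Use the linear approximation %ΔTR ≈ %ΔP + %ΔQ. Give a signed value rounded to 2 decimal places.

%ΔQ ≈ Ed × %ΔP = (-2.02) × (-11%) = +22.2200%
%ΔTR ≈ %ΔP + %ΔQ = (-11%) + (+22.2200%) = +11.2200%

+11.22%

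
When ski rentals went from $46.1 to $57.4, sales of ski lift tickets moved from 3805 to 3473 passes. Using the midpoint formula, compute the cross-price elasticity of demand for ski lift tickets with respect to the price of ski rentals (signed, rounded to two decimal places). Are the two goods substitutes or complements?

-0.42; complements

%ΔQ_{ski lift tickets} = (3473 − 3805)/avg = -332/3639 = -0.091233…
%ΔP_{ski rentals} = (57.4 − 46.1)/avg = 11.3/51.75 = 0.218357…
E_cross = (-332/3639) / (11.3/51.75) = -0.4178…
E_cross < 0 ⇒ the goods are complements.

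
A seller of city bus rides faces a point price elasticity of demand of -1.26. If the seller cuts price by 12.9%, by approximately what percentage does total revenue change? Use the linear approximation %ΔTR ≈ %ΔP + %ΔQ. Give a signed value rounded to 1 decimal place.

+3.4%

%ΔQ ≈ Ed × %ΔP = (-1.26) × (-12.9%) = +16.2540%
%ΔTR ≈ %ΔP + %ΔQ = (-12.9%) + (+16.2540%) = +3.3540%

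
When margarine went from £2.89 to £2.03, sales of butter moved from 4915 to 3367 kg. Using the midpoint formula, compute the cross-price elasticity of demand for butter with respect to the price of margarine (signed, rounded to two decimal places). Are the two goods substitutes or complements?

1.07; substitutes

%ΔQ_{butter} = (3367 − 4915)/avg = -1548/4141 = -0.373822…
%ΔP_{margarine} = (2.03 − 2.89)/avg = -0.86/2.46 = -0.349593…
E_cross = (-1548/4141) / (-0.86/2.46) = 1.0693…
E_cross > 0 ⇒ the goods are substitutes.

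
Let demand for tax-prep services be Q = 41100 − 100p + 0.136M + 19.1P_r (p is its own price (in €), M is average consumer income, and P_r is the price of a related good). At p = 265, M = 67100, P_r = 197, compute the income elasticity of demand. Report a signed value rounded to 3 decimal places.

At the given values, Q = 41100 − 100(265) + 0.136(67100) + 19.1(197) = 27488.3.
∂Q/∂M = 0.136.
E = (0.136) × (67100/27488.3) = 0.33198…

0.332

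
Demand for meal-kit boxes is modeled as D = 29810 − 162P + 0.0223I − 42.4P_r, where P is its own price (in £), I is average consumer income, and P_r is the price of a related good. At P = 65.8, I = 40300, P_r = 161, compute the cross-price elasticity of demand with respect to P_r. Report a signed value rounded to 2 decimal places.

At the given values, D = 29810 − 162(65.8) + 0.0223(40300) − 42.4(161) = 13222.69.
∂D/∂P_r = -42.4.
E = (-42.4) × (161/13222.69) = -0.5162…

-0.52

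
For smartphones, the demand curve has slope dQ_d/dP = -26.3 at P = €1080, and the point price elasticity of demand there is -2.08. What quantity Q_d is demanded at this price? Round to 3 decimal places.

Ed = (dQ_d/dP)·(P/Q_d) ⇒ Q_d = (dQ_d/dP)·P/Ed = (-26.3)·1080/(-2.08) = 13655.76923…

13655.769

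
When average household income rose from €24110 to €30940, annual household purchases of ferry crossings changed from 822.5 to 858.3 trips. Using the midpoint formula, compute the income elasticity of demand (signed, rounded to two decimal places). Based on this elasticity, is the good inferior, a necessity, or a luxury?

%ΔQ = (858.3 − 822.5)/[( 822.5 + 858.3)/2] = 35.8/840.4 = 0.042598…
%ΔIncome = (30940 − 24110)/[( 24110 + 30940)/2] = 6830/27525 = 0.248138…
E_income = (35.8/840.4) / (6830/27525) = 0.1716…
0 < E_income < 1 ⇒ normal good, necessity.

0.17; necessity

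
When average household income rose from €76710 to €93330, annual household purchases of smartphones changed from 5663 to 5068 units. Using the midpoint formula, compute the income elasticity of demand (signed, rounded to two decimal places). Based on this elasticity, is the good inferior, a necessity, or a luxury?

%ΔQ = (5068 − 5663)/[( 5663 + 5068)/2] = -595/5365.5 = -0.110893…
%ΔIncome = (93330 − 76710)/[( 76710 + 93330)/2] = 16620/85020 = 0.195483…
E_income = (-595/5365.5) / (16620/85020) = -0.5672…
E_income < 0 ⇒ inferior good.

-0.57; inferior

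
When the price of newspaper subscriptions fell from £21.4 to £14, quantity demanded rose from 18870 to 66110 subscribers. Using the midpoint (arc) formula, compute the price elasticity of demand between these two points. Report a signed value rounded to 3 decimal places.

-2.659

%ΔQ = (66110 − 18870) / [(18870 + 66110)/2] = 47240/42490 = 1.111791…
%ΔP = (14 − 21.4) / [(21.4 + 14)/2] = -7.4/17.7 = -0.418079…
Arc Ed = %ΔQ / %ΔP = (47240/42490) / (-7.4/17.7) = -2.65928…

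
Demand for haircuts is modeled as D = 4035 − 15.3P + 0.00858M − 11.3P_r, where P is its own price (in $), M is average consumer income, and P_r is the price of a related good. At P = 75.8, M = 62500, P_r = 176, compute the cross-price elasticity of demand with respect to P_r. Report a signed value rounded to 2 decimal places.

At the given values, D = 4035 − 15.3(75.8) + 0.00858(62500) − 11.3(176) = 1422.71.
∂D/∂P_r = -11.3.
E = (-11.3) × (176/1422.71) = -1.3978…

-1.40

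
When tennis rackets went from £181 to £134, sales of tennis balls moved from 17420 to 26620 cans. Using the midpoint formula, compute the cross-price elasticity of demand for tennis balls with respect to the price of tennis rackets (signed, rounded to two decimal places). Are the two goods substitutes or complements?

%ΔQ_{tennis balls} = (26620 − 17420)/avg = 9200/22020 = 0.417801…
%ΔP_{tennis rackets} = (134 − 181)/avg = -47/157.5 = -0.298412…
E_cross = (9200/22020) / (-47/157.5) = -1.4000…
E_cross < 0 ⇒ the goods are complements.

-1.40; complements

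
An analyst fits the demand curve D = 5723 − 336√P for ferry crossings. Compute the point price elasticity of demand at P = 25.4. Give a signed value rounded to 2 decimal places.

dD/dP = −336/(2√P) = -33.3344. At P = 25.4, D = 4029.61.
Ed = (dD/dP)·(P/D) = (-33.3344) × (25.4/4029.61) = -0.2101…

-0.21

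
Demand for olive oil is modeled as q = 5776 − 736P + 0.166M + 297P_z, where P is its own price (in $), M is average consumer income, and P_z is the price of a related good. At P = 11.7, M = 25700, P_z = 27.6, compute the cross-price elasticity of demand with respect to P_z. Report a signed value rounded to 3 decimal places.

At the given values, q = 5776 − 736(11.7) + 0.166(25700) + 297(27.6) = 9628.2.
∂q/∂P_z = 297.
E = (297) × (27.6/9628.2) = 0.85137…

0.851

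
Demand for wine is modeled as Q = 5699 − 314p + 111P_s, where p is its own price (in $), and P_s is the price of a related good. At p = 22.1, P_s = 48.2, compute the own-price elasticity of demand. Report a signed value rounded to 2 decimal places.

-1.69

At the given values, Q = 5699 − 314(22.1) + 111(48.2) = 4109.8.
∂Q/∂p = −314.
E = (-314) × (22.1/4109.8) = -1.6885…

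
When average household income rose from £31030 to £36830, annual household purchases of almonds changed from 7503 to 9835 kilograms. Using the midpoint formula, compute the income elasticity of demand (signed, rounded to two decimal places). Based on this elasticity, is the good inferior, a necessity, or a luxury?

%ΔQ = (9835 − 7503)/[( 7503 + 9835)/2] = 2332/8669 = 0.269004…
%ΔIncome = (36830 − 31030)/[( 31030 + 36830)/2] = 5800/33930 = 0.170940…
E_income = (2332/8669) / (5800/33930) = 1.5736…
E_income > 1 ⇒ normal good, luxury.

1.57; luxury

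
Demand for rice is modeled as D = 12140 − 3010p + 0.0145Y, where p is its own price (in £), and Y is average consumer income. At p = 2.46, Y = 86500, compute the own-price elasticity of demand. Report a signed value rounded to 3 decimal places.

At the given values, D = 12140 − 3010(2.46) + 0.0145(86500) = 5989.65.
∂D/∂p = −3010.
E = (-3010) × (2.46/5989.65) = -1.23623…

-1.236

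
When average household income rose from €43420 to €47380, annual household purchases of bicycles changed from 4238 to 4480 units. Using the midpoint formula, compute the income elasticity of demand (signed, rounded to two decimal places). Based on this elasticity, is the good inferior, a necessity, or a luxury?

0.64; necessity

%ΔQ = (4480 − 4238)/[( 4238 + 4480)/2] = 242/4359 = 0.055517…
%ΔIncome = (47380 − 43420)/[( 43420 + 47380)/2] = 3960/45400 = 0.087224…
E_income = (242/4359) / (3960/45400) = 0.6364…
0 < E_income < 1 ⇒ normal good, necessity.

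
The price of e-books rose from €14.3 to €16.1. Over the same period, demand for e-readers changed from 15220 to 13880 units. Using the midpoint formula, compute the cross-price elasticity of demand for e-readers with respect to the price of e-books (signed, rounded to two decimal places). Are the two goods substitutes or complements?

-0.78; complements

%ΔQ_{e-readers} = (13880 − 15220)/avg = -1340/14550 = -0.092096…
%ΔP_{e-books} = (16.1 − 14.3)/avg = 1.8/15.2 = 0.118421…
E_cross = (-1340/14550) / (1.8/15.2) = -0.7777…
E_cross < 0 ⇒ the goods are complements.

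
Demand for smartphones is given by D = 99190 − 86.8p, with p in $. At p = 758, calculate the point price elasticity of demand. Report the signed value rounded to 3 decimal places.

dD/dp = −86.8. At p = 758, D = 99190 − 86.8(758) = 33395.6.
Ed = (dD/dp)·(p/D) = −86.8 × (758/33395.6) = -1.97015…

-1.970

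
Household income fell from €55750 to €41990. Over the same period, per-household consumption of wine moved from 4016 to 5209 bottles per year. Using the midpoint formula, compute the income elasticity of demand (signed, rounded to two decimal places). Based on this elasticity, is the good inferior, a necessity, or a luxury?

-0.92; inferior

%ΔQ = (5209 − 4016)/[( 4016 + 5209)/2] = 1193/4612.5 = 0.258644…
%ΔIncome = (41990 − 55750)/[( 55750 + 41990)/2] = -13760/48870 = -0.281563…
E_income = (1193/4612.5) / (-13760/48870) = -0.9186…
E_income < 0 ⇒ inferior good.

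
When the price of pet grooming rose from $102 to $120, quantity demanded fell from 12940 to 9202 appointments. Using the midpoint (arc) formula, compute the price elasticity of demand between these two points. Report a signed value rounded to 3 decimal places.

%ΔQ = (9202 − 12940) / [(12940 + 9202)/2] = -3738/11071 = -0.337638…
%ΔP = (120 − 102) / [(102 + 120)/2] = 18/111 = 0.162162…
Arc Ed = %ΔQ / %ΔP = (-3738/11071) / (18/111) = -2.08210…

-2.082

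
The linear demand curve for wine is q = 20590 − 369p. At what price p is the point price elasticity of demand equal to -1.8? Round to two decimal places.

Ed = −369p/(20590 − 369p). Set this equal to -1.8:
369p = 1.8·(20590 − 369p) ⇒ 369p(1 + 1.8) = 1.8·20590
p = 1.8·20590 / (369·2.8) = 35.8710…

35.87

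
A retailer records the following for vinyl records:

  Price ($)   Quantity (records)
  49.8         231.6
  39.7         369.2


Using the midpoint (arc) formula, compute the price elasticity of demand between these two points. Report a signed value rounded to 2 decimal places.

%ΔQ = (369.2 − 231.6) / [(231.6 + 369.2)/2] = 137.6/300.4 = 0.458055…
%ΔP = (39.7 − 49.8) / [(49.8 + 39.7)/2] = -10.1/44.75 = -0.225698…
Arc Ed = %ΔQ / %ΔP = (137.6/300.4) / (-10.1/44.75) = -2.0295…

-2.03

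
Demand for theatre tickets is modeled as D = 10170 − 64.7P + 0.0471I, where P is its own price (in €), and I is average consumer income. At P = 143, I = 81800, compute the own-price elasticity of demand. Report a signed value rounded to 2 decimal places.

-1.94

At the given values, D = 10170 − 64.7(143) + 0.0471(81800) = 4770.68.
∂D/∂P = −64.7.
E = (-64.7) × (143/4770.68) = -1.9393…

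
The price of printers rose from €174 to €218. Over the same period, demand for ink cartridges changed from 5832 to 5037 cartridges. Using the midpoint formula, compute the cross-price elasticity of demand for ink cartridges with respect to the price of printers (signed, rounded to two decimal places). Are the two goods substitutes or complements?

%ΔQ_{ink cartridges} = (5037 − 5832)/avg = -795/5434.5 = -0.146287…
%ΔP_{printers} = (218 − 174)/avg = 44/196 = 0.224489…
E_cross = (-795/5434.5) / (44/196) = -0.6516…
E_cross < 0 ⇒ the goods are complements.

-0.65; complements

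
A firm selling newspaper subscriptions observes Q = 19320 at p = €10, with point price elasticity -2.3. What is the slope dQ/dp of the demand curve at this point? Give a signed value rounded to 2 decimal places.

-4443.60

Ed = (dQ/dp)·(p/Q) ⇒ dQ/dp = Ed·Q/p = (-2.3)·19320/10 = -4443.6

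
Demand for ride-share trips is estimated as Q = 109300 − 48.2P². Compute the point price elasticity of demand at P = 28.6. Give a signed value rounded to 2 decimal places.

dQ/dP = −2·48.2·P = -2757.04. At P = 28.6, Q = 69874.328.
Ed = (dQ/dP)·(P/Q) = (-2757.04) × (28.6/69874.328) = -1.1284…

-1.13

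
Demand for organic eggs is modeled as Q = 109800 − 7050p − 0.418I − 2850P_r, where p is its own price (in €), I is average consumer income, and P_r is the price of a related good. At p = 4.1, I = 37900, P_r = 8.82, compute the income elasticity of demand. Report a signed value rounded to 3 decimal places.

At the given values, Q = 109800 − 7050(4.1) − 0.418(37900) − 2850(8.82) = 39915.8.
∂Q/∂I = -0.418.
E = (-0.418) × (37900/39915.8) = -0.39689…

-0.397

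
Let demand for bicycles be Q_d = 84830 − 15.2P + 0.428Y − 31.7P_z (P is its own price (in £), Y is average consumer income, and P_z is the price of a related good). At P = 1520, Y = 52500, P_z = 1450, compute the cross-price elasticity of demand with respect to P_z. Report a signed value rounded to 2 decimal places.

At the given values, Q_d = 84830 − 15.2(1520) + 0.428(52500) − 31.7(1450) = 38231.
∂Q_d/∂P_z = -31.7.
E = (-31.7) × (1450/38231) = -1.2022…

-1.20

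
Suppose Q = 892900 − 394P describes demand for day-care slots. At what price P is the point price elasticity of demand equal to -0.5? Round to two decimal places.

Ed = −394P/(892900 − 394P). Set this equal to -0.5:
394P = 0.5·(892900 − 394P) ⇒ 394P(1 + 0.5) = 0.5·892900
P = 0.5·892900 / (394·1.5) = 755.4145…

755.41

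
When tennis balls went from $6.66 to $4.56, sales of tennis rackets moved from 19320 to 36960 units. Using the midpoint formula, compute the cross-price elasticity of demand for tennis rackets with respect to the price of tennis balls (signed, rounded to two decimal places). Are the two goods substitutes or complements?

%ΔQ_{tennis rackets} = (36960 − 19320)/avg = 17640/28140 = 0.626865…
%ΔP_{tennis balls} = (4.56 − 6.66)/avg = -2.1/5.61 = -0.374331…
E_cross = (17640/28140) / (-2.1/5.61) = -1.6746…
E_cross < 0 ⇒ the goods are complements.

-1.67; complements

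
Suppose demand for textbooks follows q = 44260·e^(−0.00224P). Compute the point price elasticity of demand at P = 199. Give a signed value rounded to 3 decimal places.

dq/dP = −0.00224·q = -63.4846. At P = 199, q = 28341.3.
Ed = (dq/dP)·(P/q) = (-63.4846) × (199/28341.3) = -0.44576

-0.446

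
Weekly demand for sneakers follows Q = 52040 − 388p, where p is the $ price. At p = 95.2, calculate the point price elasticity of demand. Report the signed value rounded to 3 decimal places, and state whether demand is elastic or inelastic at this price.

-2.446; elastic

dQ/dp = −388. At p = 95.2, Q = 52040 − 388(95.2) = 15102.4.
Ed = (dQ/dp)·(p/Q) = −388 × (95.2/15102.4) = -2.44580…
|Ed| = 2.446 > 1, so demand is elastic.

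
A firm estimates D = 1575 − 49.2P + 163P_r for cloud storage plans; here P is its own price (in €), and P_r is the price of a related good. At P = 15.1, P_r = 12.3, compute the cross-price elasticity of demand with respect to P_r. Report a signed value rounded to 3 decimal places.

0.707

At the given values, D = 1575 − 49.2(15.1) + 163(12.3) = 2836.98.
∂D/∂P_r = 163.
E = (163) × (12.3/2836.98) = 0.70670…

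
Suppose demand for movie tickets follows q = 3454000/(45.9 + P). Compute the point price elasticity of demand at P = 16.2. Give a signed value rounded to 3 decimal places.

-0.261

dq/dP = −3454000/(45.9 + P)² = -895.652. At P = 16.2, q = 55620.
Ed = (dq/dP)·(P/q) = (-895.652) × (16.2/55620) = -0.26086…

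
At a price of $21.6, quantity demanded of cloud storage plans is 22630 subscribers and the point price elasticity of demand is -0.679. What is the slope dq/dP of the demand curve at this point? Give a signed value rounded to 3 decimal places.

Ed = (dq/dP)·(P/q) ⇒ dq/dP = Ed·q/P = (-0.679)·22630/21.6 = -711.37824…

-711.378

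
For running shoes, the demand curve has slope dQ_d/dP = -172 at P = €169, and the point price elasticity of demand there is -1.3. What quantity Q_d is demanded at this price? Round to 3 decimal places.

22360.000

Ed = (dQ_d/dP)·(P/Q_d) ⇒ Q_d = (dQ_d/dP)·P/Ed = (-172)·169/(-1.3) = 22360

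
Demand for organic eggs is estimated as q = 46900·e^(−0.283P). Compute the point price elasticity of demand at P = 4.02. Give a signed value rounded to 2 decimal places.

-1.14

dq/dP = −0.283·q = -4254.81. At P = 4.02, q = 15034.7.
Ed = (dq/dP)·(P/q) = (-4254.81) × (4.02/15034.7) = -1.1376…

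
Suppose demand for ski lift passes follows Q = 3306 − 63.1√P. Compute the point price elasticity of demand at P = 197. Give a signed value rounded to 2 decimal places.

-0.18

dQ/dP = −63.1/(2√P) = -2.24784. At P = 197, Q = 2420.35.
Ed = (dQ/dP)·(P/Q) = (-2.24784) × (197/2420.35) = -0.1829…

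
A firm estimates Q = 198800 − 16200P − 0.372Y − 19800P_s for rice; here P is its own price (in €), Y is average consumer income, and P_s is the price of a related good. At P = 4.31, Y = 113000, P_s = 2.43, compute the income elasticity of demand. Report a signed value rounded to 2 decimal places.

-1.08

At the given values, Q = 198800 − 16200(4.31) − 0.372(113000) − 19800(2.43) = 38828.
∂Q/∂Y = -0.372.
E = (-0.372) × (113000/38828) = -1.0826…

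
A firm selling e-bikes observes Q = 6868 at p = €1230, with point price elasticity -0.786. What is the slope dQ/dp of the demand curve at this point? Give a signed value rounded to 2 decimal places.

Ed = (dQ/dp)·(p/Q) ⇒ dQ/dp = Ed·Q/p = (-0.786)·6868/1230 = -4.3888…

-4.39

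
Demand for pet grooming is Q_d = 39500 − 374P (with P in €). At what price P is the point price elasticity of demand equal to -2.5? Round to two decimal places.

75.44

Ed = −374P/(39500 − 374P). Set this equal to -2.5:
374P = 2.5·(39500 − 374P) ⇒ 374P(1 + 2.5) = 2.5·39500
P = 2.5·39500 / (374·3.5) = 75.4392…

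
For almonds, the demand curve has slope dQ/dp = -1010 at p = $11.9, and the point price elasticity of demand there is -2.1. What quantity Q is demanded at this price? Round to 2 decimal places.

Ed = (dQ/dp)·(p/Q) ⇒ Q = (dQ/dp)·p/Ed = (-1010)·11.9/(-2.1) = 5723.3333…

5723.33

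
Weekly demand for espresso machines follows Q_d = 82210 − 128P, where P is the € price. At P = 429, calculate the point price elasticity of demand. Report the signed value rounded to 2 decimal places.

-2.01

dQ_d/dP = −128. At P = 429, Q_d = 82210 − 128(429) = 27298.
Ed = (dQ_d/dP)·(P/Q_d) = −128 × (429/27298) = -2.0115…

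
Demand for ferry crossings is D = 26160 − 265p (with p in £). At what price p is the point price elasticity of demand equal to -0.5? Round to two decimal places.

Ed = −265p/(26160 − 265p). Set this equal to -0.5:
265p = 0.5·(26160 − 265p) ⇒ 265p(1 + 0.5) = 0.5·26160
p = 0.5·26160 / (265·1.5) = 32.9056…

32.91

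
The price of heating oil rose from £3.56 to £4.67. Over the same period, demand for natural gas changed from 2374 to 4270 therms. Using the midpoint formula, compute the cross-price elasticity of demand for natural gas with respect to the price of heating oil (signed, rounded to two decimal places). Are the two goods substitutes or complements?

2.12; substitutes

%ΔQ_{natural gas} = (4270 − 2374)/avg = 1896/3322 = 0.570740…
%ΔP_{heating oil} = (4.67 − 3.56)/avg = 1.11/4.115 = 0.269744…
E_cross = (1896/3322) / (1.11/4.115) = 2.1158…
E_cross > 0 ⇒ the goods are substitutes.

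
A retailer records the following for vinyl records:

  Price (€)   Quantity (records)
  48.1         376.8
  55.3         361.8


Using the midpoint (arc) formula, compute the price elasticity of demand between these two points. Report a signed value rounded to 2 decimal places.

-0.29

%ΔQ = (361.8 − 376.8) / [(376.8 + 361.8)/2] = -15/369.3 = -0.040617…
%ΔP = (55.3 − 48.1) / [(48.1 + 55.3)/2] = 7.2/51.7 = 0.139264…
Arc Ed = %ΔQ / %ΔP = (-15/369.3) / (7.2/51.7) = -0.2916…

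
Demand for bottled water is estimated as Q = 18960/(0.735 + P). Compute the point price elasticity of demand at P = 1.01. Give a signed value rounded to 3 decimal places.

-0.579

dQ/dP = −18960/(0.735 + P)² = -6226.55. At P = 1.01, Q = 10865.3.
Ed = (dQ/dP)·(P/Q) = (-6226.55) × (1.01/10865.3) = -0.57879…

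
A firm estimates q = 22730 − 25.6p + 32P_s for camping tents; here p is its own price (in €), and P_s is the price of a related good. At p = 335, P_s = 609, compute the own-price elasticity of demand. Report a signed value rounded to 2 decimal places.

-0.25

At the given values, q = 22730 − 25.6(335) + 32(609) = 33642.
∂q/∂p = −25.6.
E = (-25.6) × (335/33642) = -0.2549…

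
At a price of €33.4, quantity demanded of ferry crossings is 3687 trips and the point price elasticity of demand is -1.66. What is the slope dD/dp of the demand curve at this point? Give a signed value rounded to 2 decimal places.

-183.25

Ed = (dD/dp)·(p/D) ⇒ dD/dp = Ed·D/p = (-1.66)·3687/33.4 = -183.2461…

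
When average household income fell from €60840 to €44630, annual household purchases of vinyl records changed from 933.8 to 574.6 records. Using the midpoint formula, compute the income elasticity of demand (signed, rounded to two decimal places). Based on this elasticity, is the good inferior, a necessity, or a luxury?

1.55; luxury

%ΔQ = (574.6 − 933.8)/[( 933.8 + 574.6)/2] = -359.2/754.2 = -0.476266…
%ΔIncome = (44630 − 60840)/[( 60840 + 44630)/2] = -16210/52735 = -0.307385…
E_income = (-359.2/754.2) / (-16210/52735) = 1.5494…
E_income > 1 ⇒ normal good, luxury.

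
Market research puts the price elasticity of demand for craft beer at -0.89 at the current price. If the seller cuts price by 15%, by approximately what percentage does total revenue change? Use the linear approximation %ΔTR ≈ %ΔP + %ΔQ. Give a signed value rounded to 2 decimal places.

%ΔQ ≈ Ed × %ΔP = (-0.89) × (-15%) = +13.3500%
%ΔTR ≈ %ΔP + %ΔQ = (-15%) + (+13.3500%) = -1.6500%

-1.65%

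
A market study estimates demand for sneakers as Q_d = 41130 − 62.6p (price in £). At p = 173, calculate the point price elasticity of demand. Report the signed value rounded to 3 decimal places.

dQ_d/dp = −62.6. At p = 173, Q_d = 41130 − 62.6(173) = 30300.2.
Ed = (dQ_d/dp)·(p/Q_d) = −62.6 × (173/30300.2) = -0.35741…

-0.357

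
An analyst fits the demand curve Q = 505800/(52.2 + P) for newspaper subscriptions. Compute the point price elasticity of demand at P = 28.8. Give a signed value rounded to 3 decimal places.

dQ/dP = −505800/(52.2 + P)² = -77.0919. At P = 28.8, Q = 6244.44.
Ed = (dQ/dP)·(P/Q) = (-77.0919) × (28.8/6244.44) = -0.35555…

-0.356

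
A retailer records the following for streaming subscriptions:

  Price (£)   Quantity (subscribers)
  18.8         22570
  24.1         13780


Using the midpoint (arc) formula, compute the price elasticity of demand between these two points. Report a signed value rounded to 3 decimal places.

%ΔQ = (13780 − 22570) / [(22570 + 13780)/2] = -8790/18175 = -0.483631…
%ΔP = (24.1 − 18.8) / [(18.8 + 24.1)/2] = 5.3/21.45 = 0.247086…
Arc Ed = %ΔQ / %ΔP = (-8790/18175) / (5.3/21.45) = -1.95733…

-1.957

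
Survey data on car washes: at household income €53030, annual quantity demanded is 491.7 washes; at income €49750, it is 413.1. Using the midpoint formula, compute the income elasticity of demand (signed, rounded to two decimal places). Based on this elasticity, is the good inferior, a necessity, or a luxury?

2.72; luxury

%ΔQ = (413.1 − 491.7)/[( 491.7 + 413.1)/2] = -78.6/452.4 = -0.173740…
%ΔIncome = (49750 − 53030)/[( 53030 + 49750)/2] = -3280/51390 = -0.063825…
E_income = (-78.6/452.4) / (-3280/51390) = 2.7221…
E_income > 1 ⇒ normal good, luxury.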